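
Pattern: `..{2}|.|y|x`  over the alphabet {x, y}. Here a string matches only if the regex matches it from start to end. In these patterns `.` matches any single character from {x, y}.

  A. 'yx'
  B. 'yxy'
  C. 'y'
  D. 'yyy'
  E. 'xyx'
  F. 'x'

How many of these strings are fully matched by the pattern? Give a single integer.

5

A. 'yx' → no match
B. 'yxy' → match
C. 'y' → match
D. 'yyy' → match
E. 'xyx' → match
F. 'x' → match
Total matched: 5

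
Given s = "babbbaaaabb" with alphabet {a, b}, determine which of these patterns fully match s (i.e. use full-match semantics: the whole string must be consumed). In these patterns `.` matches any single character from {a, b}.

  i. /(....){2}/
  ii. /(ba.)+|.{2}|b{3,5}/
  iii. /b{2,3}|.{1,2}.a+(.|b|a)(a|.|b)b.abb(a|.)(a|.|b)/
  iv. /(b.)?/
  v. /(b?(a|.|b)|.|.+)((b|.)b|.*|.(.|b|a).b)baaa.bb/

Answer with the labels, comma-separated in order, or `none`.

i → no match
ii → no match
iii → no match
iv → no match
v → match

v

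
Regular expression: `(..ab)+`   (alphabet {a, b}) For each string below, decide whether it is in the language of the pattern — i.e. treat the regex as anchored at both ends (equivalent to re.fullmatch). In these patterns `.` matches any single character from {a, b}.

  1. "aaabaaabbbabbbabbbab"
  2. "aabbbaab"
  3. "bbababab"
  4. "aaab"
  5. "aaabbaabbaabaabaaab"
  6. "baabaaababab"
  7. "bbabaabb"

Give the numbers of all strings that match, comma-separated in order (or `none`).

1, 3, 4, 6

1 → match
2 → no match
3 → match
4 → match
5 → no match
6 → match
7 → no match — must end with "ab"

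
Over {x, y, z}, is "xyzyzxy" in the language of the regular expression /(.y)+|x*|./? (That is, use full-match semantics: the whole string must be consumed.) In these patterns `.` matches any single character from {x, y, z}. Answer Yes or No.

No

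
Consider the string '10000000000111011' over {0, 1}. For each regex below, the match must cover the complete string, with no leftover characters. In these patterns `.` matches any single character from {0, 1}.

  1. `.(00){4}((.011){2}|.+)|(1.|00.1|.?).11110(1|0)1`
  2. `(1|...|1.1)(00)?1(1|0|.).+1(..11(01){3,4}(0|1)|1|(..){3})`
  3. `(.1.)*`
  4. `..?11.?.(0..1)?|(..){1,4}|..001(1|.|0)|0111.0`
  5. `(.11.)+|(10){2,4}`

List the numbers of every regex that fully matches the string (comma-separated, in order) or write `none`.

1 → match
2 → no match
3 → no match
4 → no match
5 → no match

1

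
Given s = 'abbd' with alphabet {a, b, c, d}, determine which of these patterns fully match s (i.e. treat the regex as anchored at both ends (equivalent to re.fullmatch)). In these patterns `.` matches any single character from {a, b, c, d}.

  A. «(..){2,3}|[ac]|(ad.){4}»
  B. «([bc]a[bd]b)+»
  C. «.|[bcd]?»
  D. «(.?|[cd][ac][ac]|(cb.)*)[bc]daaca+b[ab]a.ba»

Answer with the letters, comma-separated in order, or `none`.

A

A → match
B → no match — must end with 'b'
C → no match
D → no match — must end with 'ba'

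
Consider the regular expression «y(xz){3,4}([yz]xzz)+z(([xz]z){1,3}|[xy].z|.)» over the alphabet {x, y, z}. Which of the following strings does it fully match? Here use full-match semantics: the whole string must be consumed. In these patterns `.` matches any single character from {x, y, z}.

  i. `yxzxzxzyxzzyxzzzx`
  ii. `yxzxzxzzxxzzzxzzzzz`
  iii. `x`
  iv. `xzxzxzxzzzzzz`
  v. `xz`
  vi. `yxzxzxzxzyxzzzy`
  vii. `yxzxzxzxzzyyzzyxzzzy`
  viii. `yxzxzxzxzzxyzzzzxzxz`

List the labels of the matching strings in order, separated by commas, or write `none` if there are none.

i → match
ii → no match
iii → no match — must start with `yxz`
iv → no match — must start with `yxz`
v → no match — must start with `yxz`
vi → match
vii → no match
viii → no match

i, vi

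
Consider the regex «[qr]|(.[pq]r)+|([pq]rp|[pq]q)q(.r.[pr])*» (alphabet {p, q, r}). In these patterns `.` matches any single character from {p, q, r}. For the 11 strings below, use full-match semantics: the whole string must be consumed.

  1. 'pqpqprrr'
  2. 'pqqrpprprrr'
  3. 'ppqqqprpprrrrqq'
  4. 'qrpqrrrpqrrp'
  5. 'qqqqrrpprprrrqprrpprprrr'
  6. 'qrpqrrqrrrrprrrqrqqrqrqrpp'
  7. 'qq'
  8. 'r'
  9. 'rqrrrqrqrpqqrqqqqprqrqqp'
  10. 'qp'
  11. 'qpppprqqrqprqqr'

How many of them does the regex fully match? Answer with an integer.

1 → no match
2 → no match
3 → no match
4 → match
5 → no match
6 → no match
7 → no match
8 → match
9 → no match
10 → no match
11 → no match
Total matched: 2

2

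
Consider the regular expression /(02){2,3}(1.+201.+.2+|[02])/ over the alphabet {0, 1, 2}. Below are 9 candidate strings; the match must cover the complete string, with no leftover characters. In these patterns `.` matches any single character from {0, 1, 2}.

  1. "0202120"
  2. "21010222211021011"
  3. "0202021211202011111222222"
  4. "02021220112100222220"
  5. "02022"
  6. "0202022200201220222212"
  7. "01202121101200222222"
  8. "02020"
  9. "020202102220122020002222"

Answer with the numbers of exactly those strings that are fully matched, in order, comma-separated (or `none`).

1 → no match
2 → no match — must start with "02"
3 → match
4 → no match
5 → match
6 → no match
7 → no match — must start with "02"
8 → match
9 → match

3, 5, 8, 9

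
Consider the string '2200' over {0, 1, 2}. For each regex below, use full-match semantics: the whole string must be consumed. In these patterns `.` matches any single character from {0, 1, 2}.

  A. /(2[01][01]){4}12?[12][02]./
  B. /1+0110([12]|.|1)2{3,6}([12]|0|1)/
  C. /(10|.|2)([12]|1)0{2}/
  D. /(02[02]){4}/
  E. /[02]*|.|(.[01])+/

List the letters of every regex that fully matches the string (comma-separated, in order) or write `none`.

C, E

A → no match
B → no match — must start with '1'
C → match
D → no match — must start with '02'
E → match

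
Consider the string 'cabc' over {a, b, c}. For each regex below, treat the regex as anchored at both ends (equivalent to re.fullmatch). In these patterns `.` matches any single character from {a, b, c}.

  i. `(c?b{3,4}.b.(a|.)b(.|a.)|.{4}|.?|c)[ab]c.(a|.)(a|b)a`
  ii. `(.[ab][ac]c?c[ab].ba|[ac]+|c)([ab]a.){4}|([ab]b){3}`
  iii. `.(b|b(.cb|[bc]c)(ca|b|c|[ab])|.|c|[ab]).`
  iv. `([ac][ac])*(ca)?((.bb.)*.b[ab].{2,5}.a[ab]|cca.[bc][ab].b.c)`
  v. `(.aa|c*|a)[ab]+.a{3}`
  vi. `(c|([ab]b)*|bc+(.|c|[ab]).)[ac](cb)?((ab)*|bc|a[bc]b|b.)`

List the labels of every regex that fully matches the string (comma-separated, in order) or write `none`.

i → no match — must end with 'a'
ii → no match
iii → no match
iv → no match
v → no match — must end with 'a'
vi → match

vi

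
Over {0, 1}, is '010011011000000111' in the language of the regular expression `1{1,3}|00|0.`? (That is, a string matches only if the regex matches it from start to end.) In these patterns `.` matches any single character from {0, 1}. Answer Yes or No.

No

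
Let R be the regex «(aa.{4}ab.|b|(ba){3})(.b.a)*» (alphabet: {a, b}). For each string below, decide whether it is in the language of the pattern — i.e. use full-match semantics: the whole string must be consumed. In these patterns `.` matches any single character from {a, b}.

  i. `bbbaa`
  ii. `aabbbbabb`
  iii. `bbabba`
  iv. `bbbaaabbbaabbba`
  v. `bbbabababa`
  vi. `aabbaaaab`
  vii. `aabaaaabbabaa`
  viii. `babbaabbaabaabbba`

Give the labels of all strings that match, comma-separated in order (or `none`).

i → match
ii → match
iii → no match
iv → no match
v → no match
vi → no match
vii → match
viii → match

i, ii, vii, viii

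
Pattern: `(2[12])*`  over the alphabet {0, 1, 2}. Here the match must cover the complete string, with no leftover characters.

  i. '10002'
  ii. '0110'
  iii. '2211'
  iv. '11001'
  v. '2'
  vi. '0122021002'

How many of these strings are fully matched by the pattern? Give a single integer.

i → no match
ii → no match
iii → no match
iv → no match
v → no match
vi → no match
Total matched: 0

0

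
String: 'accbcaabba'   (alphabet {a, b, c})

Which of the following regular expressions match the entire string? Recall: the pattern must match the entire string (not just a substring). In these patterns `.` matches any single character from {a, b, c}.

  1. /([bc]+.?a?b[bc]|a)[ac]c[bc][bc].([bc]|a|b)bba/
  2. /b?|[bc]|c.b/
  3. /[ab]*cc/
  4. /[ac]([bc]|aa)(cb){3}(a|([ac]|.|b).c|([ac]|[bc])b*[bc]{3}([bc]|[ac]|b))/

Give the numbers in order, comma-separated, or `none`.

1

1 → match
2 → no match
3 → no match — must end with 'cc'
4 → no match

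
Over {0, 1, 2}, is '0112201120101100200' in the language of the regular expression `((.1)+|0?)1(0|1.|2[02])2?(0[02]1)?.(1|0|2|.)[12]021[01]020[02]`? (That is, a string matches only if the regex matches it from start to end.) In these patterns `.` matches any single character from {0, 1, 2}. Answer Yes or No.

No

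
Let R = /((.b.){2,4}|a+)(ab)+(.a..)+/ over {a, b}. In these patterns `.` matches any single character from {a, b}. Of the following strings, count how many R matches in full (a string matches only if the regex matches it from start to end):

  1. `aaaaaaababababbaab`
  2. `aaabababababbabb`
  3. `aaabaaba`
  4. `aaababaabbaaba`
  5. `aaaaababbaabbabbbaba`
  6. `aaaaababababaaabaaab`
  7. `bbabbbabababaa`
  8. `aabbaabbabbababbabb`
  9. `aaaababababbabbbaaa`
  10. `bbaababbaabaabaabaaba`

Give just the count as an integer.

1 → match
2 → match
3 → match
4 → match
5 → match
6 → match
7 → no match
8 → no match
9 → match
10 → no match
Total matched: 7

7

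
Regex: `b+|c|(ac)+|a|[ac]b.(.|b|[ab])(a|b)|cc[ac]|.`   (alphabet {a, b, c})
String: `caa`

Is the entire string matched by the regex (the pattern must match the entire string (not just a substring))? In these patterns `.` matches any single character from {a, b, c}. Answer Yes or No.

No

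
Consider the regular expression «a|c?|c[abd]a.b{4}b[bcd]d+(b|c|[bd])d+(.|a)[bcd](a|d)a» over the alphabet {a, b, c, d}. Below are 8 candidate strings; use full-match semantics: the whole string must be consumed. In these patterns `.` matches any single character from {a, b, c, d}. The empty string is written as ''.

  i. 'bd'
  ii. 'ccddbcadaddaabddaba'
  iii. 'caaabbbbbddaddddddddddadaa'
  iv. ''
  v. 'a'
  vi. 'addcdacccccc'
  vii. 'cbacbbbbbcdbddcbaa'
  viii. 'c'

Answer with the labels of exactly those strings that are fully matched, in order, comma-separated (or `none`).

iv, v, vii, viii

i → no match
ii → no match
iii → no match
iv → match
v → match
vi → no match
vii → match
viii → match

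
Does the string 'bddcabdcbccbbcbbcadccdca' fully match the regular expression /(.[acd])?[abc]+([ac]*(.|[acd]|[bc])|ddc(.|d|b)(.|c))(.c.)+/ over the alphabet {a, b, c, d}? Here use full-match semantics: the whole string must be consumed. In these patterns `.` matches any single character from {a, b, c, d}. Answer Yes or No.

Yes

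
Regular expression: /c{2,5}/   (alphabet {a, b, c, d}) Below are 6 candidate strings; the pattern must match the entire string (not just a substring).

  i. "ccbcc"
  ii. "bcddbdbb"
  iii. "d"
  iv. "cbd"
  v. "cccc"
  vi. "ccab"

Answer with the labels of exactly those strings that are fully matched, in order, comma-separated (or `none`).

i → no match
ii → no match — must start with "c"
iii → no match — must start with "c"
iv → no match — must end with "c"
v → match
vi → no match — must end with "c"

v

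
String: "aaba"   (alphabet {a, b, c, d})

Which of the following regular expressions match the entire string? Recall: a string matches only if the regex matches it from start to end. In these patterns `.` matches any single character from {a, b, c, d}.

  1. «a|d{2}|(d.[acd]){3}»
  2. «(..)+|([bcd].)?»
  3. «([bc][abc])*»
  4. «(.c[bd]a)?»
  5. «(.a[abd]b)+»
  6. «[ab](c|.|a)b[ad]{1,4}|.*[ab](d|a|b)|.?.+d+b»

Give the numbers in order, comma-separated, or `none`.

1 → no match
2 → match
3 → no match
4 → no match
5 → no match — must end with "b"
6 → match

2, 6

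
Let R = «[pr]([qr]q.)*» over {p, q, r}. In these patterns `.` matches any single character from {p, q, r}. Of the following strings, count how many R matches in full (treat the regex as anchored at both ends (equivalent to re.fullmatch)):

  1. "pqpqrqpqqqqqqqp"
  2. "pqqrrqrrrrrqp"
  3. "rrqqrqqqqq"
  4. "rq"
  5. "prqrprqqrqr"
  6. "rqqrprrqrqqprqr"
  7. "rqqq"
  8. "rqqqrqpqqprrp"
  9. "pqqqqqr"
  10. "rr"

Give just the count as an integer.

3

1 → no match
2 → no match
3 → match
4 → no match
5 → no match
6 → no match
7 → match
8 → no match
9 → match
10 → no match
Total matched: 3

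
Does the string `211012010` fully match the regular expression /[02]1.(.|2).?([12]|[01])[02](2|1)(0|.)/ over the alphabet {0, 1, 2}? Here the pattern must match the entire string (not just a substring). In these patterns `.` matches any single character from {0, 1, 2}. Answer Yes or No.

Yes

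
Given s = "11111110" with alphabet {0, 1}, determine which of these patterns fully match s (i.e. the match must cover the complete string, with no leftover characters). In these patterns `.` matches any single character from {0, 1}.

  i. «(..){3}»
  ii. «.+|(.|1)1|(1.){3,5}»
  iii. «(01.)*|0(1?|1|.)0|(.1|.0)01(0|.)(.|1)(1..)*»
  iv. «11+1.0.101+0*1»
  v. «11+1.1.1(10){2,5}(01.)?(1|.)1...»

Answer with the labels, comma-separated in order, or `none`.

ii

i → no match
ii → match
iii → no match
iv → no match — must end with "1"
v → no match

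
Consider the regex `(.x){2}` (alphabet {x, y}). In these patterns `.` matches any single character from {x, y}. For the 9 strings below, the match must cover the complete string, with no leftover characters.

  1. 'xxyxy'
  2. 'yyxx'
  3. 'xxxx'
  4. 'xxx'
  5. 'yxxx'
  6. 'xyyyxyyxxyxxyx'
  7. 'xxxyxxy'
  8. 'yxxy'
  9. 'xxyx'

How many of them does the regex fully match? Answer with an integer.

3

1 → no match — must end with 'x'
2 → no match
3 → match
4 → no match
5 → match
6 → no match
7 → no match — must end with 'x'
8 → no match — must end with 'x'
9 → match
Total matched: 3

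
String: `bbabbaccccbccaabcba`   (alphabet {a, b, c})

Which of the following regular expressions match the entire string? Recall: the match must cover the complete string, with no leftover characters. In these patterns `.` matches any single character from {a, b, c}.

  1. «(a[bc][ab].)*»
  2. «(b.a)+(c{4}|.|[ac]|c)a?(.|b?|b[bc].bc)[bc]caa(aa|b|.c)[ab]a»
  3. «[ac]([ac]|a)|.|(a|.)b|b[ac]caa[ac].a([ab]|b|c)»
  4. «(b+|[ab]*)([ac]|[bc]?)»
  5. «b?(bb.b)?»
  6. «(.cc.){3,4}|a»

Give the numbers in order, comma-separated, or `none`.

2

1 → no match
2 → match
3 → no match
4 → no match
5 → no match
6 → no match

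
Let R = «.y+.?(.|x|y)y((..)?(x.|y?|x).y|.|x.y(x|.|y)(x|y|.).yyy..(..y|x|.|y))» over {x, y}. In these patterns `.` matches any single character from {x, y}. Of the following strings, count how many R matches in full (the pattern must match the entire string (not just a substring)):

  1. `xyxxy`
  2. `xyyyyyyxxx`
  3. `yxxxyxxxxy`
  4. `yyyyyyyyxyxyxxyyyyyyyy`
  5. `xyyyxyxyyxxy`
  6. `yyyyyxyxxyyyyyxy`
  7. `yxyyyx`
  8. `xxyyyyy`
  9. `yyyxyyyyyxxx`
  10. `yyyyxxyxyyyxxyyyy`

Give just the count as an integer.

1 → no match
2 → no match
3 → no match
4 → no match
5 → no match
6 → no match
7 → no match
8 → no match
9 → no match
10 → no match
Total matched: 0

0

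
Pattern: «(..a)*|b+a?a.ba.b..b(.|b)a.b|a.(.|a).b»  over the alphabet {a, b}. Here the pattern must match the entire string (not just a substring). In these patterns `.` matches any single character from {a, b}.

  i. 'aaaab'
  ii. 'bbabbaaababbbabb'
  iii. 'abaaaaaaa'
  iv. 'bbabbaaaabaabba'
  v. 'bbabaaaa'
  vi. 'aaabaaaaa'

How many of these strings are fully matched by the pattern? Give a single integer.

i. 'aaaab' → match
ii → no match
iii. 'abaaaaaaa' → match
iv → match
v. 'bbabaaaa' → no match
vi. 'aaabaaaaa' → match
Total matched: 4

4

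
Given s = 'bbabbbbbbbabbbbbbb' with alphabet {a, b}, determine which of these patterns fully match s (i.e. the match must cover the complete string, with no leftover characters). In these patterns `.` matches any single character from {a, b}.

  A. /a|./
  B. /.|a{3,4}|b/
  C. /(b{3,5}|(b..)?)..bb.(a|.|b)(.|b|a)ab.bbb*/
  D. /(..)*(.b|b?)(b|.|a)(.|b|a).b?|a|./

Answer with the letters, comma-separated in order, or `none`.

A → no match
B → no match
C → match
D → match

C, D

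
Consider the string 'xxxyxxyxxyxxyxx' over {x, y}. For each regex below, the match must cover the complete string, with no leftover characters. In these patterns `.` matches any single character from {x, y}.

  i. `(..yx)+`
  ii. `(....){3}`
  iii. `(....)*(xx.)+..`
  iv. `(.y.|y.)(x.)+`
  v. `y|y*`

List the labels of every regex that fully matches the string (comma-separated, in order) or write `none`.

iii

i → no match — must end with 'yx'
ii → no match
iii → match
iv → no match
v → no match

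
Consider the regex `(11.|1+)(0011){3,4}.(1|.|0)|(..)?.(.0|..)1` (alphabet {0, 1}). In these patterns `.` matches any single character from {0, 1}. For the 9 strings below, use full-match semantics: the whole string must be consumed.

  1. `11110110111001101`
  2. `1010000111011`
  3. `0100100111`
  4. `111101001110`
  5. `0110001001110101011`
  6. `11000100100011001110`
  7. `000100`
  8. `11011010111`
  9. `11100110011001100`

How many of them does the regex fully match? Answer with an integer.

1 → no match
2 → no match
3 → no match
4 → no match
5 → no match
6 → no match
7 → no match
8 → no match
9 → match
Total matched: 1

1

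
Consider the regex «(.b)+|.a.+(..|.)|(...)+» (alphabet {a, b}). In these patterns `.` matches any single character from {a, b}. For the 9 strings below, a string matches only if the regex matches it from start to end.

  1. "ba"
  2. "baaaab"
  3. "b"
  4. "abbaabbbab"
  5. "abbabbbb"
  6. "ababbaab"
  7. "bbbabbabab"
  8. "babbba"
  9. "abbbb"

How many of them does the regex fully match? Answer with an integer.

2

1 → no match
2 → match
3 → no match
4 → no match
5 → no match
6 → no match
7 → no match
8 → match
9 → no match
Total matched: 2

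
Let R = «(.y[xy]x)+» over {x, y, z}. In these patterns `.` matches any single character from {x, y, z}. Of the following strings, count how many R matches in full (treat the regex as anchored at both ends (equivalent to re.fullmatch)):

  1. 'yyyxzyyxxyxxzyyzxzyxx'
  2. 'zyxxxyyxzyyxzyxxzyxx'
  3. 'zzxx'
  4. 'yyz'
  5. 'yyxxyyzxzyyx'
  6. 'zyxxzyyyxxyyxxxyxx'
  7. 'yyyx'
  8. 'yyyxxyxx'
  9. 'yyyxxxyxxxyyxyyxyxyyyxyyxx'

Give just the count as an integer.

1 → no match
2 → match
3 → no match
4 → no match — must end with 'x'
5 → no match
6 → no match
7 → match
8 → match
9 → no match
Total matched: 3

3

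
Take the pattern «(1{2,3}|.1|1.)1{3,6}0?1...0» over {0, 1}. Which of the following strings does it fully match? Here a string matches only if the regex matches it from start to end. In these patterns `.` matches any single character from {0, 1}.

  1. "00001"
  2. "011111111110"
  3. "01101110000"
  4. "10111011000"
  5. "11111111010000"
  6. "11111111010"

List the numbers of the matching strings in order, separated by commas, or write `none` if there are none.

2, 4, 5, 6

1 → no match — must end with "0"
2 → match
3 → no match
4 → match
5 → match
6 → match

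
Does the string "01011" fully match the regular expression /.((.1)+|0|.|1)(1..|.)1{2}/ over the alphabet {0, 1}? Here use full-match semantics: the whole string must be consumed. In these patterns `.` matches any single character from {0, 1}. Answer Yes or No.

Yes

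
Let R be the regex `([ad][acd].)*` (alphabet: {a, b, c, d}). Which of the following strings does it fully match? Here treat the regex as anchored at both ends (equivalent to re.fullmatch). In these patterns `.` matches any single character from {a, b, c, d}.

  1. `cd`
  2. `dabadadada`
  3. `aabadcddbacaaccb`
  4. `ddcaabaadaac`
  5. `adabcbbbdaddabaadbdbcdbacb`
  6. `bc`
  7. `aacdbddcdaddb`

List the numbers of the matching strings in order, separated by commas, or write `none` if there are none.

4

1. `cd` → no match
2. `dabadadada` → no match
3 → no match
4. `ddcaabaadaac` → match
5 → no match
6. `bc` → no match
7 → no match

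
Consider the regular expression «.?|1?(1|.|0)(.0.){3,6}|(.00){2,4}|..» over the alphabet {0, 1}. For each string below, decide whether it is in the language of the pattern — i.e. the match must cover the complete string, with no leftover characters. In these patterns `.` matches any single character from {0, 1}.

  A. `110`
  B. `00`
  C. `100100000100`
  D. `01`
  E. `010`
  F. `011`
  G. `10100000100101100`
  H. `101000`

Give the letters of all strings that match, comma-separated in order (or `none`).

B, C, D, G

A. `110` → no match
B. `00` → match
C. `100100000100` → match
D. `01` → match
E. `010` → no match
F. `011` → no match
G → match
H. `101000` → no match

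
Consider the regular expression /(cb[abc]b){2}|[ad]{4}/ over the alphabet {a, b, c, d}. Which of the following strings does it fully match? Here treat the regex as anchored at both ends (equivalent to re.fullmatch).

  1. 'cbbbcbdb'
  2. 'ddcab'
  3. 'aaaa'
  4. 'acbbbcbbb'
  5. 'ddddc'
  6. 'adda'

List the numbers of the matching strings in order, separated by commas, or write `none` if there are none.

3, 6

1 → no match
2 → no match
3 → match
4 → no match
5 → no match
6 → match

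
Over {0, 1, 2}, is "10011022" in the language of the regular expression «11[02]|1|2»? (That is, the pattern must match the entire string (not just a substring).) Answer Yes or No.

No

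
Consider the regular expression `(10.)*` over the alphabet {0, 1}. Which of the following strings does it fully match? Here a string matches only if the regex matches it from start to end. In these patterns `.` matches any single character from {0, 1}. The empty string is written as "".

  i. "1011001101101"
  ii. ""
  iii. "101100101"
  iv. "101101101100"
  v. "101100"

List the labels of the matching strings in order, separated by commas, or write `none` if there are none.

i → no match
ii → match
iii → match
iv → match
v → match

ii, iii, iv, v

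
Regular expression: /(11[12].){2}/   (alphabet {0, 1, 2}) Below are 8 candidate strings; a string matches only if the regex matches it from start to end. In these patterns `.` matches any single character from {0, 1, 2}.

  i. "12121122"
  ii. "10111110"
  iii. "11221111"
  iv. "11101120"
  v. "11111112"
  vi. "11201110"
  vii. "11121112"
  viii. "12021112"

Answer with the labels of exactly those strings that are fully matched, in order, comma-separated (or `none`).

iii, iv, v, vi, vii

i → no match — must start with "11"
ii → no match — must start with "11"
iii → match
iv → match
v → match
vi → match
vii → match
viii → no match — must start with "11"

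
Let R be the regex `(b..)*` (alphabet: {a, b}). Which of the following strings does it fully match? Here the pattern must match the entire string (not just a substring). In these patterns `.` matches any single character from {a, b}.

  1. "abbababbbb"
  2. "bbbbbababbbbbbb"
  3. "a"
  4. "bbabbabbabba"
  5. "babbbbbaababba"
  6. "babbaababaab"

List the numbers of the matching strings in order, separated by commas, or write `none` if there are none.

2, 4

1 → no match
2 → match
3 → no match
4 → match
5 → no match
6 → no match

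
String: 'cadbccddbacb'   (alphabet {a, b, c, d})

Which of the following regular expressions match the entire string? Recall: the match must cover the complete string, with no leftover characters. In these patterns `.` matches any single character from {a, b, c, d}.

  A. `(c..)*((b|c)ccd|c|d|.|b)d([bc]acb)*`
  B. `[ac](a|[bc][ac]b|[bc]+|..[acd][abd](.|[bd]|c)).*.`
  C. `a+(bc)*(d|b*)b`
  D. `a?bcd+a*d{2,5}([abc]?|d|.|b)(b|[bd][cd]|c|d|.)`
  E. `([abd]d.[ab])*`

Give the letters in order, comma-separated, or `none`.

A → match
B → match
C → no match — must start with 'a'
D → no match
E → no match

A, B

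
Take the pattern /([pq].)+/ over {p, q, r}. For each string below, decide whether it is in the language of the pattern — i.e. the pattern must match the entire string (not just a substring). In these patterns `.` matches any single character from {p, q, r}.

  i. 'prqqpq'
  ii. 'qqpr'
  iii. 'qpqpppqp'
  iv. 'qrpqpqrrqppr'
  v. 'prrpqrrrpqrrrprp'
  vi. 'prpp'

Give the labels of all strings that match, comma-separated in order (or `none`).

i, ii, iii, vi

i → match
ii → match
iii → match
iv → no match
v → no match
vi → match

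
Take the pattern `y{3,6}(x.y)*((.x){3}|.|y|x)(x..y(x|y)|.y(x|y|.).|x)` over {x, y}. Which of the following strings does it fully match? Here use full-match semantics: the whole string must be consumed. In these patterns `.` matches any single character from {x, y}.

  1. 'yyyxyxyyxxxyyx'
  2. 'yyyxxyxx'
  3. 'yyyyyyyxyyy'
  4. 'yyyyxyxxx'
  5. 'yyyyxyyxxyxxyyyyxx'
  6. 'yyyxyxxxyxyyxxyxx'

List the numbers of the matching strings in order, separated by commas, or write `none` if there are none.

1 → no match
2 → match
3 → match
4 → no match
5 → match
6 → no match

2, 3, 5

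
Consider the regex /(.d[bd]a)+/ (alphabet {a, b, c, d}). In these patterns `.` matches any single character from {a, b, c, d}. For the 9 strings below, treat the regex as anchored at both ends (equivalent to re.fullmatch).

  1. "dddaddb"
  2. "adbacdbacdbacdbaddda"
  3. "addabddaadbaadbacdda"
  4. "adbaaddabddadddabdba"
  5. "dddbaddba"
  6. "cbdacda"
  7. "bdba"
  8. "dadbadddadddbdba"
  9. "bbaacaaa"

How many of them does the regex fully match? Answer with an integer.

4

1 → no match — must end with "a"
2 → match
3 → match
4 → match
5 → no match
6 → no match
7 → match
8 → no match
9 → no match
Total matched: 4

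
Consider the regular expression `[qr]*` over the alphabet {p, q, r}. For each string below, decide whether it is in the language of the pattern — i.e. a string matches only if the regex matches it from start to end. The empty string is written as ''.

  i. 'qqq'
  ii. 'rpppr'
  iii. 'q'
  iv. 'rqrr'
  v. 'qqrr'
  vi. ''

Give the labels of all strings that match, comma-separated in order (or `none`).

i, iii, iv, v, vi

i → match
ii → no match
iii → match
iv → match
v → match
vi → match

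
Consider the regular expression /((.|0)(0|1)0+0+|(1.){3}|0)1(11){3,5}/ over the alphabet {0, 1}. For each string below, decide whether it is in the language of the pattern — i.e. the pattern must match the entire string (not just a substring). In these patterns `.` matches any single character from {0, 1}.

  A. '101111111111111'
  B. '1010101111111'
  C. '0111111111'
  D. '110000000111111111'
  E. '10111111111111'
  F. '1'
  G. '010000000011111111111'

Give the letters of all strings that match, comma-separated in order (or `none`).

A → match
B → match
C. '0111111111' → match
D → match
E → no match
F. '1' → no match — must end with '11'
G → match

A, B, C, D, G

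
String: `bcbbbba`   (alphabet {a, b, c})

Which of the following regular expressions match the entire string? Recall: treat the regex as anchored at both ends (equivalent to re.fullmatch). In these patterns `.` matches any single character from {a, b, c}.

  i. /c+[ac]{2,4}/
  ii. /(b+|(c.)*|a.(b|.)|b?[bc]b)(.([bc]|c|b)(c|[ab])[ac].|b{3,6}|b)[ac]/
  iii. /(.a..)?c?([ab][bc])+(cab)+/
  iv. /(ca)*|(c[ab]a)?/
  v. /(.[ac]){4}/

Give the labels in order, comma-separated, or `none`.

i → no match — must start with `c`
ii → match
iii → no match — must end with `cab`
iv → no match
v → no match

ii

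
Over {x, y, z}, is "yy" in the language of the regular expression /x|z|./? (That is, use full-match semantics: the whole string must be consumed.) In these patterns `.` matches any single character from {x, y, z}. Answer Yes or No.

No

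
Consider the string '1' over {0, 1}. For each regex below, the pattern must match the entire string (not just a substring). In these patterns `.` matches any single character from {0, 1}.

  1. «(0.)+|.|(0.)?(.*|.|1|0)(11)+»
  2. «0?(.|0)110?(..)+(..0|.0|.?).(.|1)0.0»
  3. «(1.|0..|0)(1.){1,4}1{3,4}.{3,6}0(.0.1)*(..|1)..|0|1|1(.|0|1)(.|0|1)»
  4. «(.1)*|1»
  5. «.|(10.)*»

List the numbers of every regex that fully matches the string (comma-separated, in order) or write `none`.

1, 3, 4, 5

1 → match
2 → no match — must end with '0'
3 → match
4 → match
5 → match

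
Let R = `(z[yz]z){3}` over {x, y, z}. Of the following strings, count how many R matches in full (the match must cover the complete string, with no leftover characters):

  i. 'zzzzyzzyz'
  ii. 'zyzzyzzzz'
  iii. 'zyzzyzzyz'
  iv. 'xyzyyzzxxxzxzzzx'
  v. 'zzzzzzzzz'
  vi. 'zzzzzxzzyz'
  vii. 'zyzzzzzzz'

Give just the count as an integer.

i → match
ii → match
iii → match
iv → no match — must start with 'z'
v → match
vi → no match
vii → match
Total matched: 5

5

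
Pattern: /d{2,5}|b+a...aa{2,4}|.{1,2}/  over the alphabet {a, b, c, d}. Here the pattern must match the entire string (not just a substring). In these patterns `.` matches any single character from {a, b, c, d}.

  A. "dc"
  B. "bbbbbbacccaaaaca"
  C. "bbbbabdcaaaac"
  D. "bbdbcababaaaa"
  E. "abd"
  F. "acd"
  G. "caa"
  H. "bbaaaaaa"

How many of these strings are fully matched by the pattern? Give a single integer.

A → match
B → no match
C → no match
D → no match
E → no match
F → no match
G → no match
H → no match
Total matched: 1

1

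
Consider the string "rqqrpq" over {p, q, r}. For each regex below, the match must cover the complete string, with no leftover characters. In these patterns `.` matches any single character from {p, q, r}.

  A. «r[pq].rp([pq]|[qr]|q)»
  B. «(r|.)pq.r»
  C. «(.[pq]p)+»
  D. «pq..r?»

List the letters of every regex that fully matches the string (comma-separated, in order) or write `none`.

A

A → match
B → no match — must end with "r"
C → no match — must end with "p"
D → no match — must start with "pq"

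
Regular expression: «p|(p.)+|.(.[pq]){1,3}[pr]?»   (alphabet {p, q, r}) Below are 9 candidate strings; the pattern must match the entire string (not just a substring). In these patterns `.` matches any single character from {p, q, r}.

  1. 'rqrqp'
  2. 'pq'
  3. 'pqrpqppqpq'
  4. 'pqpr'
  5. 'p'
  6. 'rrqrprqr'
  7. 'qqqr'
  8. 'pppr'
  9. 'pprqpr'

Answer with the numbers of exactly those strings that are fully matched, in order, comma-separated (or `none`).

1 → no match
2 → match
3 → no match
4 → match
5 → match
6 → match
7 → match
8 → match
9 → no match

2, 4, 5, 6, 7, 8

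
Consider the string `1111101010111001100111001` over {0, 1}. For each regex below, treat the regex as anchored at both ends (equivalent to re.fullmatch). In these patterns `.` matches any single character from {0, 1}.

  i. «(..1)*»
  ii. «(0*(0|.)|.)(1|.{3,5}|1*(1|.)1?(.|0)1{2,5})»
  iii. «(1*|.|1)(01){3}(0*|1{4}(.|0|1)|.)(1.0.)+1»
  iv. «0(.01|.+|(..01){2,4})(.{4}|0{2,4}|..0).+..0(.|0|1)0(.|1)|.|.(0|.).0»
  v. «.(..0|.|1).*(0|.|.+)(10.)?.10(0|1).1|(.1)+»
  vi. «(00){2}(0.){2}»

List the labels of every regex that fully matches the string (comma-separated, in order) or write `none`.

iii

i → no match
ii → no match
iii → match
iv → no match
v → no match
vi → no match — must start with `00`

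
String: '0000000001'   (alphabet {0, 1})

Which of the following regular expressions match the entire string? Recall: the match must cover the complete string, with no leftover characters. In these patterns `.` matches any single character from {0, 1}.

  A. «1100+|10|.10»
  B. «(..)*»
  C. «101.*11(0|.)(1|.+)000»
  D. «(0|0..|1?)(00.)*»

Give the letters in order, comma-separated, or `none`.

A → no match
B → match
C → no match — must start with '101'
D → match

B, D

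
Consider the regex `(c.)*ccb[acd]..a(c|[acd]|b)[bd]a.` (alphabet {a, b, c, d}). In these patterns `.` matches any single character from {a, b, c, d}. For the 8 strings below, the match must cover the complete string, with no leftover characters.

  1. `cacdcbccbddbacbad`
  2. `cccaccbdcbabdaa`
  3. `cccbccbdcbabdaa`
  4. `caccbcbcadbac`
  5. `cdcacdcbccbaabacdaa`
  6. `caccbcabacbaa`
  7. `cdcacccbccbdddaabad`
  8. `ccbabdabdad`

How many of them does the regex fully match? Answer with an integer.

1 → match
2 → match
3 → match
4 → match
5 → match
6 → match
7 → match
8 → match
Total matched: 8

8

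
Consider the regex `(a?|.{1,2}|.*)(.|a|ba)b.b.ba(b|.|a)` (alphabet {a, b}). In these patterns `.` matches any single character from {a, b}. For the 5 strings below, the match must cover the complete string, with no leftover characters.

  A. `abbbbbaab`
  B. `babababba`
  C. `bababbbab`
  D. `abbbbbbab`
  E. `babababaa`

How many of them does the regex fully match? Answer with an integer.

3

A → no match
B → no match
C → match
D → match
E → match
Total matched: 3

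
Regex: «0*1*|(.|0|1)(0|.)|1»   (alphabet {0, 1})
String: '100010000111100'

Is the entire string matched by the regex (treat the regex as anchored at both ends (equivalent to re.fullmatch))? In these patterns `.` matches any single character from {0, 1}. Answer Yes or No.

No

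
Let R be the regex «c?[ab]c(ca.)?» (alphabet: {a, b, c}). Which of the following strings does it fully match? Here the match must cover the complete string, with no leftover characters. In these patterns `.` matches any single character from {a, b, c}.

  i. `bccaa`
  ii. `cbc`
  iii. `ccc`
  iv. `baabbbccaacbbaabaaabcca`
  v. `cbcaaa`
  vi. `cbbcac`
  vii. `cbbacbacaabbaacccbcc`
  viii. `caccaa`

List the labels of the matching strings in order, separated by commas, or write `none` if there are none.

i, ii, viii

i. `bccaa` → match
ii. `cbc` → match
iii. `ccc` → no match
iv → no match
v. `cbcaaa` → no match
vi. `cbbcac` → no match
vii → no match
viii. `caccaa` → match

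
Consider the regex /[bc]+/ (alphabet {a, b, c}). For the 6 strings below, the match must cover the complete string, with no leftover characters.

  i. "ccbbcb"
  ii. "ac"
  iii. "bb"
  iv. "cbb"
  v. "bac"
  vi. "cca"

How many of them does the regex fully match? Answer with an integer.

i. "ccbbcb" → match
ii. "ac" → no match
iii. "bb" → match
iv. "cbb" → match
v. "bac" → no match
vi. "cca" → no match
Total matched: 3

3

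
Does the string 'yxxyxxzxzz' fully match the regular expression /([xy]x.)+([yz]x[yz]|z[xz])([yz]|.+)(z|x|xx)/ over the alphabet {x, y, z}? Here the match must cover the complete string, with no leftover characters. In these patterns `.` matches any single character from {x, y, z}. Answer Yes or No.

Yes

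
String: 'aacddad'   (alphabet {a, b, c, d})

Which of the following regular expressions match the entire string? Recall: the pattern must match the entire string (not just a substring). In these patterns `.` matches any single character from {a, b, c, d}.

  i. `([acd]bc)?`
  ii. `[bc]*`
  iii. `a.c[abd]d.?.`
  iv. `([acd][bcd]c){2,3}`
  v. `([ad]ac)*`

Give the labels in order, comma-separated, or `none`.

i → no match
ii → no match
iii → match
iv → no match — must end with 'c'
v → no match

iii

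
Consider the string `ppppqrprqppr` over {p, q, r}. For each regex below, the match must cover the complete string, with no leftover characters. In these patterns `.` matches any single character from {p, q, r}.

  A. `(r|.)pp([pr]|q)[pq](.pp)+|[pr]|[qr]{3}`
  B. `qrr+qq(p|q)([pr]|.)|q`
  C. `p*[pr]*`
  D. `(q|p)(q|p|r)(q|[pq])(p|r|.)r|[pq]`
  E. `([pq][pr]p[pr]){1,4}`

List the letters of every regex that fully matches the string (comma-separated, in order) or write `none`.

A → no match
B → no match
C → no match
D → no match
E → match

E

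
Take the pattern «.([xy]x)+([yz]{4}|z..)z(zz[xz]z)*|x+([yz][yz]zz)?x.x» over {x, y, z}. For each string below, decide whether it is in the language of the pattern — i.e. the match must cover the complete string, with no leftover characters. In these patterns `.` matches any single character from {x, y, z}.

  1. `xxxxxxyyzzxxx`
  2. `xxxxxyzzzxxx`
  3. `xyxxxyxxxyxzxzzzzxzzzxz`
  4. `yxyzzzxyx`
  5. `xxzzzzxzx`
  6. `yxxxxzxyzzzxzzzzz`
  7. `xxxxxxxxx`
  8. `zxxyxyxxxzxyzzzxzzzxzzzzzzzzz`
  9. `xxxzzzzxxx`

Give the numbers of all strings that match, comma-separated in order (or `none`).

1 → match
2. `xxxxxyzzzxxx` → match
3 → match
4. `yxyzzzxyx` → no match
5. `xxzzzzxzx` → match
6 → match
7. `xxxxxxxxx` → match
8 → match
9. `xxxzzzzxxx` → match

1, 2, 3, 5, 6, 7, 8, 9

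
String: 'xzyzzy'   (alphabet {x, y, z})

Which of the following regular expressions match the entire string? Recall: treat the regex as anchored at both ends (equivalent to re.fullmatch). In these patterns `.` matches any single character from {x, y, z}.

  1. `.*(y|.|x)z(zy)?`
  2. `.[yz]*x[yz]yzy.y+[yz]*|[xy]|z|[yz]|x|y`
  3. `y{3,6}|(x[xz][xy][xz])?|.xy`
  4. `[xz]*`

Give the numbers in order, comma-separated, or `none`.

1

1 → match
2 → no match
3 → no match
4 → no match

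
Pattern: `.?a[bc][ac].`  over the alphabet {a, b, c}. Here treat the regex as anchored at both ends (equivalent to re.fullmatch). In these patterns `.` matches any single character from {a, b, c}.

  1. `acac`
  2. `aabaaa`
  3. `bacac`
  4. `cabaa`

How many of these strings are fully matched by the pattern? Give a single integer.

1 → match
2 → no match
3 → match
4 → match
Total matched: 3

3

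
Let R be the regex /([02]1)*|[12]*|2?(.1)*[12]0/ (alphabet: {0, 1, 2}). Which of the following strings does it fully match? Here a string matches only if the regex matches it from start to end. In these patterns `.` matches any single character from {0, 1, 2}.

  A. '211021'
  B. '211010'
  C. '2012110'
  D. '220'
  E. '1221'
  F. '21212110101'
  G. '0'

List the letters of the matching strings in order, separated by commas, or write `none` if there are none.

A → no match
B → no match
C → match
D → match
E → match
F → no match
G → no match

C, D, E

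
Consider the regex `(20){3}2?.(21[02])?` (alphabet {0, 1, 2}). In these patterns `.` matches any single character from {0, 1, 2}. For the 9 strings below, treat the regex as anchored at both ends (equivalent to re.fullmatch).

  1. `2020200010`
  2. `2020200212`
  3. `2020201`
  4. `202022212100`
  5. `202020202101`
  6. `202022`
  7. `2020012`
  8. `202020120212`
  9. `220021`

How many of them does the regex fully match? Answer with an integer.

1 → no match
2 → match
3 → match
4 → no match
5 → no match
6 → no match
7 → no match
8 → no match
9 → no match — must start with `20`
Total matched: 2

2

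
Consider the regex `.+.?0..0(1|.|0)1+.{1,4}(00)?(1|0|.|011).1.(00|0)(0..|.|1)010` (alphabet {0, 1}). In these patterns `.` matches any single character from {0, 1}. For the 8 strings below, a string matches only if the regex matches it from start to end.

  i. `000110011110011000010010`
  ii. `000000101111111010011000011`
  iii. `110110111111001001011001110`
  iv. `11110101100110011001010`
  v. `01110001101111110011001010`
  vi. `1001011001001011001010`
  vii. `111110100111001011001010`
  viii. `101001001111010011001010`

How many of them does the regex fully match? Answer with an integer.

i → match
ii → no match — must end with `010`
iii → no match — must end with `010`
iv → match
v → match
vi → match
vii → match
viii → match
Total matched: 6

6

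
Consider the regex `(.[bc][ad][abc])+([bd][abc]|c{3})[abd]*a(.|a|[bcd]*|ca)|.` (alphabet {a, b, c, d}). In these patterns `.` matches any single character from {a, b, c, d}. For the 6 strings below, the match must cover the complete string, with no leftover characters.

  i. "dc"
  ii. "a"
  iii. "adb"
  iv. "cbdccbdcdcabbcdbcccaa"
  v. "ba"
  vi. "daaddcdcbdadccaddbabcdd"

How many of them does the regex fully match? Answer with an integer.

2

i → no match
ii → match
iii → no match
iv → match
v → no match
vi → no match
Total matched: 2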